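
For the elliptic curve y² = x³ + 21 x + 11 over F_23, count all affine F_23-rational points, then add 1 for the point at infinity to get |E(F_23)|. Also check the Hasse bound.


Affine points = {(3, 3), (3, 20), (6, 10), (6, 13), (7, 8), (7, 15), (8, 1), (8, 22), (9, 3), (9, 20), (10, 5), (10, 18), (11, 3), (11, 20), (12, 6), (12, 17), (14, 6), (14, 17), (16, 2), (16, 21), (19, 1), (19, 22), (20, 6), (20, 17), (22, 9), (22, 14)}; affine count = 26; |E(F_23)| = 27.

Discriminant check: Δ ∝ 4a³ + 27b² = 4·21³ + 27·11² = 4·9261 + 27·121 ≡ 15 (mod 23). Nonzero ⇒ E is nonsingular.
For each x ∈ F_23, compute rhs = x³ + 21·x + 11 mod 23, then count y ∈ F_23 with y² ≡ rhs.
  x = 0: rhs = 11, matching y values: none (0 points).
  x = 1: rhs = 10, matching y values: none (0 points).
  x = 2: rhs = 15, matching y values: none (0 points).
  x = 3: rhs = 9, matching y values: 3, 20 (2 points).
  x = 4: rhs = 21, matching y values: none (0 points).
  x = 5: rhs = 11, matching y values: none (0 points).
  x = 6: rhs = 8, matching y values: 10, 13 (2 points).
  x = 7: rhs = 18, matching y values: 8, 15 (2 points).
  x = 8: rhs = 1, matching y values: 1, 22 (2 points).
  x = 9: rhs = 9, matching y values: 3, 20 (2 points).
  x = 10: rhs = 2, matching y values: 5, 18 (2 points).
  x = 11: rhs = 9, matching y values: 3, 20 (2 points).
  x = 12: rhs = 13, matching y values: 6, 17 (2 points).
  x = 13: rhs = 20, matching y values: none (0 points).
  x = 14: rhs = 13, matching y values: 6, 17 (2 points).
  x = 15: rhs = 21, matching y values: none (0 points).
  x = 16: rhs = 4, matching y values: 2, 21 (2 points).
  x = 17: rhs = 14, matching y values: none (0 points).
  x = 18: rhs = 11, matching y values: none (0 points).
  x = 19: rhs = 1, matching y values: 1, 22 (2 points).
  x = 20: rhs = 13, matching y values: 6, 17 (2 points).
  x = 21: rhs = 7, matching y values: none (0 points).
  x = 22: rhs = 12, matching y values: 9, 14 (2 points).
Total affine count: 26.
Full point count |E(F_23)| = 26 + 1 = 27.
Hasse bound: |27 − (23+1)| = |3| = 3 ≤ 2√23 ≈ 9.5917 ✓.


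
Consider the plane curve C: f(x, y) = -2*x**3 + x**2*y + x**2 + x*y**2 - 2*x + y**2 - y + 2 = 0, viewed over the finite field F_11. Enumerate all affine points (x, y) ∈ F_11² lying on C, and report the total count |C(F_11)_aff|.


Affine F_11-points: {(0, 5), (0, 7), (2, 3), (2, 7), (3, 3), (3, 6), (4, 4), (6, 2), (6, 4), (7, 0), (7, 5), (8, 1), (8, 3), (9, 4), (9, 10)}; count = 15.

For each of the 121 pairs (x, y) ∈ F_11², evaluate f(x, y) mod 11. Record the zeros.
  x = 0: [0↦2, 1↦2, 2↦4, 3↦8, 4↦3, 5↦0, 6↦10, 7↦0, 8↦3, 9↦8, 10↦4]  zeros at y ∈ {5, 7}
  x = 1: [0↦10, 1↦1, 2↦7, 3↦6, 4↦9, 5↦5, 6↦5, 7↦9, 8↦6, 9↦7, 10↦1]  zeros at y ∈ ∅
  x = 2: [0↦8, 1↦3, 2↦4, 3↦0, 4↦2, 5↦10, 6↦2, 7↦0, 8↦4, 9↦3, 10↦8]  zeros at y ∈ {3, 7}
  x = 3: [0↦6, 1↦7, 2↦5, 3↦0, 4↦3, 5↦3, 6↦0, 7↦5, 8↦7, 9↦6, 10↦2]  zeros at y ∈ {3, 6}
  x = 4: [0↦3, 1↦1, 2↦9, 3↦5, 4↦0, 5↦5, 6↦9, 7↦1, 8↦3, 9↦4, 10↦4]  zeros at y ∈ {4}
  x = 5: [0↦9, 1↦6, 2↦4, 3↦3, 4↦3, 5↦4, 6↦6, 7↦9, 8↦2, 9↦7, 10↦2]  zeros at y ∈ ∅
  x = 6: [0↦1, 1↦10, 2↦0, 3↦4, 4↦0, 5↦10, 6↦1, 7↦6, 8↦3, 9↦3, 10↦6]  zeros at y ∈ {2, 4}
  x = 7: [0↦0, 1↦1, 2↦7, 3↦7, 4↦1, 5↦0, 6↦4, 7↦2, 8↦5, 9↦2, 10↦4]  zeros at y ∈ {0, 5}
  x = 8: [0↦5, 1↦0, 2↦2, 3↦0, 4↦5, 5↦6, 6↦3, 7↦7, 8↦7, 9↦3, 10↦6]  zeros at y ∈ {1, 3}
  x = 9: [0↦4, 1↦6, 2↦6, 3↦4, 4↦0, 5↦5, 6↦8, 7↦9, 8↦8, 9↦5, 10↦0]  zeros at y ∈ {4, 10}
  x = 10: [0↦7, 1↦7, 2↦7, 3↦7, 4↦7, 5↦7, 6↦7, 7↦7, 8↦7, 9↦7, 10↦7]  zeros at y ∈ ∅
Collecting zeros: affine points = {(0, 5), (0, 7), (2, 3), (2, 7), (3, 3), (3, 6), (4, 4), (6, 2), (6, 4), (7, 0), (7, 5), (8, 1), (8, 3), (9, 4), (9, 10)}.
Total count |C(F_11)_aff| = 15.


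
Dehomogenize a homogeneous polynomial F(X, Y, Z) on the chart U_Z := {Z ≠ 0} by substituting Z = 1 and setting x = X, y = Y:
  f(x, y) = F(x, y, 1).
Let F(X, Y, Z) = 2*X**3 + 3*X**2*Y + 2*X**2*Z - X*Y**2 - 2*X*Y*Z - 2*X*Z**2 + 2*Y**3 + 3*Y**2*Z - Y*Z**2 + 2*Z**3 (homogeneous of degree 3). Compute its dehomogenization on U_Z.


f(x, y) = 2*x**3 + 3*x**2*y + 2*x**2 - x*y**2 - 2*x*y - 2*x + 2*y**3 + 3*y**2 - y + 2

On U_Z we set Z = 1. Each monomial c·X^i·Y^j·Z^k in F becomes c·x^i·y^j·1^k = c·x^i·y^j.
Substituting Z = 1: F(X, Y, 1) = 2*x**3 + 3*x**2*y + 2*x**2 - x*y**2 - 2*x*y - 2*x + 2*y**3 + 3*y**2 - y + 2.
Note: deg(f) ≤ deg(F) = 3; strict inequality happens when F is divisible by Z (lost terms).


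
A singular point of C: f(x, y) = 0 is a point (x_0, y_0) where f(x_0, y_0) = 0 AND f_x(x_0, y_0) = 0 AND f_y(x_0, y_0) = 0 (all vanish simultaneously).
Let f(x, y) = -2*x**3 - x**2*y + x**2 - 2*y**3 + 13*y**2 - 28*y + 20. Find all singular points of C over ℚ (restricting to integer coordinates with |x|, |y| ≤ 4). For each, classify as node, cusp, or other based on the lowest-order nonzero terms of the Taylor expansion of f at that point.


Singular points: {(0, 2)}; classification: node.

Compute partial derivatives:
  f_x = -6*x**2 - 2*x*y + 2*x.
  f_y = -x**2 - 6*y**2 + 26*y - 28.
Scan x_0 ∈ {−4, ..., 4}. For each x_0, f_y(x_0, y) is a polynomial in y; find its integer roots y ∈ {−4, ..., 4}, then test f_x and f at those candidates.
  x = -4: f_y(-4, y) = -6*y**2 + 26*y - 44; no integer root y with |y| ≤ 4.
  x = -3: f_y(-3, y) = -6*y**2 + 26*y - 37; no integer root y with |y| ≤ 4.
  x = -2: f_y(-2, y) = -6*y**2 + 26*y - 32; no integer root y with |y| ≤ 4.
  x = -1: f_y(-1, y) = -6*y**2 + 26*y - 29; no integer root y with |y| ≤ 4.
  x = 0: f_y(0, y) = -6*y**2 + 26*y - 28; vanishes at y ∈ {2}. (0, 2): f_x = 0, f = 0 — SINGULAR.
  x = 1: f_y(1, y) = -6*y**2 + 26*y - 29; no integer root y with |y| ≤ 4.
  x = 2: f_y(2, y) = -6*y**2 + 26*y - 32; no integer root y with |y| ≤ 4.
  x = 3: f_y(3, y) = -6*y**2 + 26*y - 37; no integer root y with |y| ≤ 4.
  x = 4: f_y(4, y) = -6*y**2 + 26*y - 44; no integer root y with |y| ≤ 4.
Only singular point on the grid: (0, 2).
Classify: substitute x = 0 + u, y = 2 + v and expand: f = -2*u**3 - u**2*v - u**2 - 2*v**3 + v**2.
No constant or linear terms (consistent with a singular point). Quadratic part: -u**2 + v**2. Cubic part: -2*u**3 - u**2*v - 2*v**3.
The quadratic part v**2 - u**2 = (v − u)(v + u) splits into two distinct linear factors, so there are two distinct tangent lines y − 2 = ±(x − 0) — this is a node (ordinary double point).
Classification: node.


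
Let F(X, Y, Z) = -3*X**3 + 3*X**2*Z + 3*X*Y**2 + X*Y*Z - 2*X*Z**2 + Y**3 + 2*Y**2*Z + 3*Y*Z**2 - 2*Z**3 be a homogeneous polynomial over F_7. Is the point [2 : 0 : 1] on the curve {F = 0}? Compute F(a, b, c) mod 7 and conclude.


F(2,0,1) ≡ 3 (mod 7); P is NOT on the curve.

Evaluate F(2, 0, 1) term-by-term (mod 7).
  -3*X**3 ↦ -3·8·1·1 = -24
  3*X**2*Z ↦ 3·4·1·1 = 12
  3*X*Y**2 ↦ 3·2·0·1 = 0
  X*Y*Z ↦ 1·2·0·1 = 0
  -2*X*Z**2 ↦ -2·2·1·1 = -4
  Y**3 ↦ 1·1·0·1 = 0
  2*Y**2*Z ↦ 2·1·0·1 = 0
  3*Y*Z**2 ↦ 3·1·0·1 = 0
  -2*Z**3 ↦ -2·1·1·1 = -2
Sum: F(2, 0, 1) = (-24) + (12) + (0) + (0) + (-4) + (0) + (0) + (0) + (-2) = -18.
Reducing mod 7: -18 ≡ 3 (mod 7).
Since F(a, b, c) ≡ 3 ≠ 0 (mod 7), P does NOT lie on the curve.


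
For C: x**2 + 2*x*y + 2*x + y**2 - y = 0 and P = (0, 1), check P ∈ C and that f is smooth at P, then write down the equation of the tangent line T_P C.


Tangent line at P: 4*x + y - 1 = 0.

Step 1: f(0, 1) = 0, so P lies on C.
Step 2: partial derivatives
  f_x(x, y) = 2*x + 2*y + 2, f_y(x, y) = 2*x + 2*y - 1.
  f_x(P) = 4, f_y(P) = 1 (gradient nonzero, so P is smooth).
Step 3: tangent line at P: 4·(x − 0) + 1·(y − 1) = 0.
Expanding: 4*x + y - 1 = 0.


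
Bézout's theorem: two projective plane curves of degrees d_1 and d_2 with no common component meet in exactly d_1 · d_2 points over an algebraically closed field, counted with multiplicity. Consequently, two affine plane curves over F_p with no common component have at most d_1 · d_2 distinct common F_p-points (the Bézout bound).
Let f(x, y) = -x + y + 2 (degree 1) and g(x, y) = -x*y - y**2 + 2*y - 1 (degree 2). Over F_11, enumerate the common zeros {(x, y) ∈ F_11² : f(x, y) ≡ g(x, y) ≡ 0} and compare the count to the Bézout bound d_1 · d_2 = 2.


Common zeros: {(6, 4), (9, 7)}; count = 2; Bézout bound = 2.

deg(f) = 1, deg(g) = 2, so Bézout bound = 2.
Scan x ∈ F_11. For each x, list the y ∈ F_11 with f(x, y) ≡ 0 and those with g(x, y) ≡ 0 (mod 11); the common zeros in that column are the intersection.
  x = 0: f ≡ 0 at y ∈ {9}; g ≡ 0 at y ∈ {1}; common: ∅.
  x = 1: f ≡ 0 at y ∈ {10}; g ≡ 0 at y ∈ ∅; common: ∅.
  x = 2: f ≡ 0 at y ∈ {0}; g ≡ 0 at y ∈ ∅; common: ∅.
  x = 3: f ≡ 0 at y ∈ {1}; g ≡ 0 at y ∈ ∅; common: ∅.
  x = 4: f ≡ 0 at y ∈ {2}; g ≡ 0 at y ∈ {10}; common: ∅.
  x = 5: f ≡ 0 at y ∈ {3}; g ≡ 0 at y ∈ {2, 6}; common: ∅.
  x = 6: f ≡ 0 at y ∈ {4}; g ≡ 0 at y ∈ {3, 4}; common: {4}.
  x = 7: f ≡ 0 at y ∈ {5}; g ≡ 0 at y ∈ ∅; common: ∅.
  x = 8: f ≡ 0 at y ∈ {6}; g ≡ 0 at y ∈ ∅; common: ∅.
  x = 9: f ≡ 0 at y ∈ {7}; g ≡ 0 at y ∈ {7, 8}; common: {7}.
  x = 10: f ≡ 0 at y ∈ {8}; g ≡ 0 at y ∈ {5, 9}; common: ∅.
Collecting: common zeros = {(6, 4), (9, 7)}, so the count is 2.
Comparison with the Bézout bound: 2 ≤ 2 = deg(f)·deg(g), as expected for curves with no common component (the bound is attained).


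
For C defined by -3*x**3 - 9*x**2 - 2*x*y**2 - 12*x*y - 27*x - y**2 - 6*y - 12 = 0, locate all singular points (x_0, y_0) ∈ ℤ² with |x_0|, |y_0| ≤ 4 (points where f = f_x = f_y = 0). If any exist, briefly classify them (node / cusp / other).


Singular points: {(-1, -3)}; classification: cusp.

Compute partial derivatives:
  f_x = -9*x**2 - 18*x - 2*y**2 - 12*y - 27.
  f_y = -4*x*y - 12*x - 2*y - 6.
Scan x_0 ∈ {−4, ..., 4}. For each x_0, f_y(x_0, y) is a polynomial in y; find its integer roots y ∈ {−4, ..., 4}, then test f_x and f at those candidates.
  x = -4: f_y(-4, y) = 14*y + 42; vanishes at y ∈ {-3}. (-4, -3): f_x = -81 ≠ 0.
  x = -3: f_y(-3, y) = 10*y + 30; vanishes at y ∈ {-3}. (-3, -3): f_x = -36 ≠ 0.
  x = -2: f_y(-2, y) = 6*y + 18; vanishes at y ∈ {-3}. (-2, -3): f_x = -9 ≠ 0.
  x = -1: f_y(-1, y) = 2*y + 6; vanishes at y ∈ {-3}. (-1, -3): f_x = 0, f = 0 — SINGULAR.
  x = 0: f_y(0, y) = -2*y - 6; vanishes at y ∈ {-3}. (0, -3): f_x = -9 ≠ 0.
  x = 1: f_y(1, y) = -6*y - 18; vanishes at y ∈ {-3}. (1, -3): f_x = -36 ≠ 0.
  x = 2: f_y(2, y) = -10*y - 30; vanishes at y ∈ {-3}. (2, -3): f_x = -81 ≠ 0.
  x = 3: f_y(3, y) = -14*y - 42; vanishes at y ∈ {-3}. (3, -3): f_x = -144 ≠ 0.
  x = 4: f_y(4, y) = -18*y - 54; vanishes at y ∈ {-3}. (4, -3): f_x = -225 ≠ 0.
Only singular point on the grid: (-1, -3).
Classify: substitute x = -1 + u, y = -3 + v and expand: f = -3*u**3 - 2*u*v**2 + v**2.
No constant or linear terms (consistent with a singular point). Quadratic part: v**2. Cubic part: -3*u**3 - 2*u*v**2.
The quadratic part v**2 is a perfect square, so there is a single (double) tangent line v = 0, i.e. y = -3. Restricting the cubic part to that line (v = 0) leaves -3*u**3 ≠ 0, so f is not divisible by v and the branch is v² ≈ 3*u**3 to lowest order — this is a cusp.
Classification: cusp.


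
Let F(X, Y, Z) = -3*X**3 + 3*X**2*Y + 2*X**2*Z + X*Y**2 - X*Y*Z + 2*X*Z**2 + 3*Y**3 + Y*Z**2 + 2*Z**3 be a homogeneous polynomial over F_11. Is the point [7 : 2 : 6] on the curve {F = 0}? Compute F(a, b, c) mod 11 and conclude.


F(7,2,6) ≡ 4 (mod 11); P is NOT on the curve.

Evaluate F(7, 2, 6) term-by-term (mod 11).
  -3*X**3 ↦ -3·343·1·1 = -1029
  3*X**2*Y ↦ 3·49·2·1 = 294
  2*X**2*Z ↦ 2·49·1·6 = 588
  X*Y**2 ↦ 1·7·4·1 = 28
  -X*Y*Z ↦ -1·7·2·6 = -84
  2*X*Z**2 ↦ 2·7·1·36 = 504
  3*Y**3 ↦ 3·1·8·1 = 24
  Y*Z**2 ↦ 1·1·2·36 = 72
  2*Z**3 ↦ 2·1·1·216 = 432
Sum: F(7, 2, 6) = (-1029) + (294) + (588) + (28) + (-84) + (504) + (24) + (72) + (432) = 829.
Reducing mod 11: 829 ≡ 4 (mod 11).
Since F(a, b, c) ≡ 4 ≠ 0 (mod 11), P does NOT lie on the curve.


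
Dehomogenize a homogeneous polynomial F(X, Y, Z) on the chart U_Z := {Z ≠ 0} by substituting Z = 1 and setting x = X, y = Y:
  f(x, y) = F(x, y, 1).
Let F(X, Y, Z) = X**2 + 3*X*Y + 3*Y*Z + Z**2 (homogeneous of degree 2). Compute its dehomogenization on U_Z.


f(x, y) = x**2 + 3*x*y + 3*y + 1

On U_Z we set Z = 1. Each monomial c·X^i·Y^j·Z^k in F becomes c·x^i·y^j·1^k = c·x^i·y^j.
Substituting Z = 1: F(X, Y, 1) = x**2 + 3*x*y + 3*y + 1.
Note: deg(f) ≤ deg(F) = 2; strict inequality happens when F is divisible by Z (lost terms).


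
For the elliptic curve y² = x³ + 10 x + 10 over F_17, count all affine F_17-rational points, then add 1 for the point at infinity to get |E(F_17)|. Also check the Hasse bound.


Affine points = {(1, 2), (1, 15), (2, 2), (2, 15), (3, 4), (3, 13), (5, 7), (5, 10), (7, 7), (7, 10), (9, 8), (9, 9), (13, 5), (13, 12), (14, 2), (14, 15), (15, 4), (15, 13), (16, 4), (16, 13)}; affine count = 20; |E(F_17)| = 21.

Discriminant check: Δ ∝ 4a³ + 27b² = 4·10³ + 27·10² = 4·1000 + 27·100 ≡ 2 (mod 17). Nonzero ⇒ E is nonsingular.
For each x ∈ F_17, compute rhs = x³ + 10·x + 10 mod 17, then count y ∈ F_17 with y² ≡ rhs.
  x = 0: rhs = 10, matching y values: none (0 points).
  x = 1: rhs = 4, matching y values: 2, 15 (2 points).
  x = 2: rhs = 4, matching y values: 2, 15 (2 points).
  x = 3: rhs = 16, matching y values: 4, 13 (2 points).
  x = 4: rhs = 12, matching y values: none (0 points).
  x = 5: rhs = 15, matching y values: 7, 10 (2 points).
  x = 6: rhs = 14, matching y values: none (0 points).
  x = 7: rhs = 15, matching y values: 7, 10 (2 points).
  x = 8: rhs = 7, matching y values: none (0 points).
  x = 9: rhs = 13, matching y values: 8, 9 (2 points).
  x = 10: rhs = 5, matching y values: none (0 points).
  x = 11: rhs = 6, matching y values: none (0 points).
  x = 12: rhs = 5, matching y values: none (0 points).
  x = 13: rhs = 8, matching y values: 5, 12 (2 points).
  x = 14: rhs = 4, matching y values: 2, 15 (2 points).
  x = 15: rhs = 16, matching y values: 4, 13 (2 points).
  x = 16: rhs = 16, matching y values: 4, 13 (2 points).
Total affine count: 20.
Full point count |E(F_17)| = 20 + 1 = 21.
Hasse bound: |21 − (17+1)| = |3| = 3 ≤ 2√17 ≈ 8.2462 ✓.


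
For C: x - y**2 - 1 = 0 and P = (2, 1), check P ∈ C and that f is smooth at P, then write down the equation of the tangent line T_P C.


Tangent line at P: x - 2*y = 0.

Step 1: f(2, 1) = 0, so P lies on C.
Step 2: partial derivatives
  f_x(x, y) = 1, f_y(x, y) = -2*y.
  f_x(P) = 1, f_y(P) = -2 (gradient nonzero, so P is smooth).
Step 3: tangent line at P: 1·(x − 2) + -2·(y − 1) = 0.
Expanding: x - 2*y = 0.


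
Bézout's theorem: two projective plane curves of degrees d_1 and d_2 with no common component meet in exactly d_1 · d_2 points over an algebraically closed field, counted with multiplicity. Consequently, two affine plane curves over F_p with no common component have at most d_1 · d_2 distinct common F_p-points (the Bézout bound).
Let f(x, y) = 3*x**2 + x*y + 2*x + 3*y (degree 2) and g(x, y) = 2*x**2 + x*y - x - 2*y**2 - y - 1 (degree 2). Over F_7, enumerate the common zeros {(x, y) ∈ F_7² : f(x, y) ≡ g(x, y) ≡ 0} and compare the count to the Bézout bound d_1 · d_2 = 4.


Common zeros: {(4, 1), (4, 4)}; count = 2; Bézout bound = 4.

deg(f) = 2, deg(g) = 2, so Bézout bound = 4.
Scan x ∈ F_7. For each x, list the y ∈ F_7 with f(x, y) ≡ 0 and those with g(x, y) ≡ 0 (mod 7); the common zeros in that column are the intersection.
  x = 0: f ≡ 0 at y ∈ {0}; g ≡ 0 at y ∈ {5}; common: ∅.
  x = 1: f ≡ 0 at y ∈ {4}; g ≡ 0 at y ∈ {0}; common: ∅.
  x = 2: f ≡ 0 at y ∈ {1}; g ≡ 0 at y ∈ ∅; common: ∅.
  x = 3: f ≡ 0 at y ∈ {5}; g ≡ 0 at y ∈ {0, 1}; common: ∅.
  x = 4: f ≡ 0 at y ∈ {0, 1, 2, 3, 4, 5, 6}; g ≡ 0 at y ∈ {1, 4}; common: {1, 4}.
  x = 5: f ≡ 0 at y ∈ {6}; g ≡ 0 at y ∈ {4, 5}; common: ∅.
  x = 6: f ≡ 0 at y ∈ {3}; g ≡ 0 at y ∈ ∅; common: ∅.
Collecting: common zeros = {(4, 1), (4, 4)}, so the count is 2.
Comparison with the Bézout bound: 2 ≤ 4 = deg(f)·deg(g), as expected for curves with no common component (the affine F_7-count falls short of the bound because intersections may lie at infinity, over extension fields, or carry multiplicity).


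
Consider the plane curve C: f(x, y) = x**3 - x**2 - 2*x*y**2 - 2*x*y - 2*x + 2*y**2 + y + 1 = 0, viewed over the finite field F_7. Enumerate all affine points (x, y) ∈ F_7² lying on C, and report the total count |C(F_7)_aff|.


Affine F_7-points: {(0, 5), (1, 6), (3, 5), (3, 6), (4, 1), (4, 6), (5, 0), (5, 5), (6, 4)}; count = 9.

For each of the 49 pairs (x, y) ∈ F_7², evaluate f(x, y) mod 7. Record the zeros.
  x = 0: [0↦1, 1↦4, 2↦4, 3↦1, 4↦2, 5↦0, 6↦2]  zeros at y ∈ {5}
  x = 1: [0↦6, 1↦5, 2↦4, 3↦3, 4↦2, 5↦1, 6↦0]  zeros at y ∈ {6}
  x = 2: [0↦1, 1↦3, 2↦1, 3↦2, 4↦6, 5↦6, 6↦2]  zeros at y ∈ ∅
  x = 3: [0↦6, 1↦4, 2↦1, 3↦4, 4↦6, 5↦0, 6↦0]  zeros at y ∈ {5, 6}
  x = 4: [0↦6, 1↦0, 2↦3, 3↦1, 4↦1, 5↦3, 6↦0]  zeros at y ∈ {1, 6}
  x = 5: [0↦0, 1↦4, 2↦6, 3↦6, 4↦4, 5↦0, 6↦1]  zeros at y ∈ {0, 5}
  x = 6: [0↦1, 1↦1, 2↦2, 3↦4, 4↦0, 5↦4, 6↦2]  zeros at y ∈ {4}
Collecting zeros: affine points = {(0, 5), (1, 6), (3, 5), (3, 6), (4, 1), (4, 6), (5, 0), (5, 5), (6, 4)}.
Total count |C(F_7)_aff| = 9.


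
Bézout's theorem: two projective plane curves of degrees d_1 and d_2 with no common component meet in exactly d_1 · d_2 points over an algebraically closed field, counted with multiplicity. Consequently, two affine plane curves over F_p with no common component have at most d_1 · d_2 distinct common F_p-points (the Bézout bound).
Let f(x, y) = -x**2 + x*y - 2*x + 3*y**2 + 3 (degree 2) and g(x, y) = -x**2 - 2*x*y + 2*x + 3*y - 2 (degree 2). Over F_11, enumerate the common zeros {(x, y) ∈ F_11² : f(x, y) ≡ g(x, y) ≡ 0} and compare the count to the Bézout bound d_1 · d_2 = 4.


Common zeros: ∅; count = 0; Bézout bound = 4.

deg(f) = 2, deg(g) = 2, so Bézout bound = 4.
Scan x ∈ F_11. For each x, list the y ∈ F_11 with f(x, y) ≡ 0 and those with g(x, y) ≡ 0 (mod 11); the common zeros in that column are the intersection.
  x = 0: f ≡ 0 at y ∈ ∅; g ≡ 0 at y ∈ {8}; common: ∅.
  x = 1: f ≡ 0 at y ∈ {0, 7}; g ≡ 0 at y ∈ {1}; common: ∅.
  x = 2: f ≡ 0 at y ∈ {1, 2}; g ≡ 0 at y ∈ {9}; common: ∅.
  x = 3: f ≡ 0 at y ∈ ∅; g ≡ 0 at y ∈ {2}; common: ∅.
  x = 4: f ≡ 0 at y ∈ {7, 10}; g ≡ 0 at y ∈ {9}; common: ∅.
  x = 5: f ≡ 0 at y ∈ ∅; g ≡ 0 at y ∈ {7}; common: ∅.
  x = 6: f ≡ 0 at y ∈ {3, 6}; g ≡ 0 at y ∈ {2}; common: ∅.
  x = 7: f ≡ 0 at y ∈ ∅; g ≡ 0 at y ∈ ∅; common: ∅.
  x = 8: f ≡ 0 at y ∈ {0, 1}; g ≡ 0 at y ∈ {8}; common: ∅.
  x = 9: f ≡ 0 at y ∈ {2, 6}; g ≡ 0 at y ∈ {3}; common: ∅.
  x = 10: f ≡ 0 at y ∈ ∅; g ≡ 0 at y ∈ {1}; common: ∅.
Collecting: common zeros = ∅, so the count is 0.
Comparison with the Bézout bound: 0 ≤ 4 = deg(f)·deg(g), as expected for curves with no common component (the affine F_11-count falls short of the bound because intersections may lie at infinity, over extension fields, or carry multiplicity).


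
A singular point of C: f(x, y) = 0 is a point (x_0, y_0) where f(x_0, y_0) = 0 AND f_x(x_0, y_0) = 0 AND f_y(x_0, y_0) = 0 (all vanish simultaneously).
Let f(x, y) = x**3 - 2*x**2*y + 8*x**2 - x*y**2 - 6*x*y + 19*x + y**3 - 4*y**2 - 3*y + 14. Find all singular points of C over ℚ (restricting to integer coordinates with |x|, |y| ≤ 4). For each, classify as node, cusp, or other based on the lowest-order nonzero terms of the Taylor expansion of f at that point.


Singular points: {(-2, 1)}; classification: cusp.

Compute partial derivatives:
  f_x = 3*x**2 - 4*x*y + 16*x - y**2 - 6*y + 19.
  f_y = -2*x**2 - 2*x*y - 6*x + 3*y**2 - 8*y - 3.
Scan x_0 ∈ {−4, ..., 4}. For each x_0, f_y(x_0, y) is a polynomial in y; find its integer roots y ∈ {−4, ..., 4}, then test f_x and f at those candidates.
  x = -4: f_y(-4, y) = 3*y**2 - 11; no integer root y with |y| ≤ 4.
  x = -3: f_y(-3, y) = 3*y**2 - 2*y - 3; no integer root y with |y| ≤ 4.
  x = -2: f_y(-2, y) = 3*y**2 - 4*y + 1; vanishes at y ∈ {1}. (-2, 1): f_x = 0, f = 0 — SINGULAR.
  x = -1: f_y(-1, y) = 3*y**2 - 6*y + 1; no integer root y with |y| ≤ 4.
  x = 0: f_y(0, y) = 3*y**2 - 8*y - 3; vanishes at y ∈ {3}. (0, 3): f_x = -8 ≠ 0.
  x = 1: f_y(1, y) = 3*y**2 - 10*y - 11; no integer root y with |y| ≤ 4.
  x = 2: f_y(2, y) = 3*y**2 - 12*y - 23; no integer root y with |y| ≤ 4.
  x = 3: f_y(3, y) = 3*y**2 - 14*y - 39; no integer root y with |y| ≤ 4.
  x = 4: f_y(4, y) = 3*y**2 - 16*y - 59; no integer root y with |y| ≤ 4.
Only singular point on the grid: (-2, 1).
Classify: substitute x = -2 + u, y = 1 + v and expand: f = u**3 - 2*u**2*v - u*v**2 + v**3 + v**2.
No constant or linear terms (consistent with a singular point). Quadratic part: v**2. Cubic part: u**3 - 2*u**2*v - u*v**2 + v**3.
The quadratic part v**2 is a perfect square, so there is a single (double) tangent line v = 0, i.e. y = 1. Restricting the cubic part to that line (v = 0) leaves u**3 ≠ 0, so f is not divisible by v and the branch is v² ≈ -u**3 to lowest order — this is a cusp.
Classification: cusp.


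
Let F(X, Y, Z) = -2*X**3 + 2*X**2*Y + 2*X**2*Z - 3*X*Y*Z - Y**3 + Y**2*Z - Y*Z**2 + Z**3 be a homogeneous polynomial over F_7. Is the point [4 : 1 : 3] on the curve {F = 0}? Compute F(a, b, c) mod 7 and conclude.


F(4,1,3) ≡ 5 (mod 7); P is NOT on the curve.

Evaluate F(4, 1, 3) term-by-term (mod 7).
  -2*X**3 ↦ -2·64·1·1 = -128
  2*X**2*Y ↦ 2·16·1·1 = 32
  2*X**2*Z ↦ 2·16·1·3 = 96
  -3*X*Y*Z ↦ -3·4·1·3 = -36
  -Y**3 ↦ -1·1·1·1 = -1
  Y**2*Z ↦ 1·1·1·3 = 3
  -Y*Z**2 ↦ -1·1·1·9 = -9
  Z**3 ↦ 1·1·1·27 = 27
Sum: F(4, 1, 3) = (-128) + (32) + (96) + (-36) + (-1) + (3) + (-9) + (27) = -16.
Reducing mod 7: -16 ≡ 5 (mod 7).
Since F(a, b, c) ≡ 5 ≠ 0 (mod 7), P does NOT lie on the curve.


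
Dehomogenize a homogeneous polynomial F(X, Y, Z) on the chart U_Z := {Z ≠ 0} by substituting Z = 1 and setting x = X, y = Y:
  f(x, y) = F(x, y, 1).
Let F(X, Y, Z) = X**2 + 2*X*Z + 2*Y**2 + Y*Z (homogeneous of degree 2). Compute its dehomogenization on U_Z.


f(x, y) = x**2 + 2*x + 2*y**2 + y

On U_Z we set Z = 1. Each monomial c·X^i·Y^j·Z^k in F becomes c·x^i·y^j·1^k = c·x^i·y^j.
Substituting Z = 1: F(X, Y, 1) = x**2 + 2*x + 2*y**2 + y.
Note: deg(f) ≤ deg(F) = 2; strict inequality happens when F is divisible by Z (lost terms).


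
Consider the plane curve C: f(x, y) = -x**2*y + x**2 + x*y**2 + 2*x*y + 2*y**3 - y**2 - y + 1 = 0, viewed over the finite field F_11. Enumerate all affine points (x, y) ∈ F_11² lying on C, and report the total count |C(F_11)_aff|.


Affine F_11-points: {(0, 2), (1, 10), (2, 5), (3, 4), (4, 5), (5, 4), (5, 6), (5, 10), (7, 1), (8, 2), (9, 6)}; count = 11.

For each of the 121 pairs (x, y) ∈ F_11², evaluate f(x, y) mod 11. Record the zeros.
  x = 0: [0↦1, 1↦1, 2↦0, 3↦10, 4↦10, 5↦1, 6↦6, 7↦4, 8↦7, 9↦5, 10↦10]  zeros at y ∈ {2}
  x = 1: [0↦2, 1↦4, 2↦7, 3↦1, 4↦9, 5↦10, 6↦5, 7↦6, 8↦3, 9↦8, 10↦0]  zeros at y ∈ {10}
  x = 2: [0↦5, 1↦7, 2↦1, 3↦10, 4↦2, 5↦0, 6↦5, 7↦7, 8↦7, 9↦6, 10↦5]  zeros at y ∈ {5}
  x = 3: [0↦10, 1↦10, 2↦4, 3↦4, 4↦0, 5↦4, 6↦6, 7↦7, 8↦8, 9↦10, 10↦3]  zeros at y ∈ {4}
  x = 4: [0↦6, 1↦2, 2↦5, 3↦5, 4↦3, 5↦0, 6↦8, 7↦6, 8↦6, 9↦9, 10↦5]  zeros at y ∈ {5}
  x = 5: [0↦4, 1↦5, 2↦4, 3↦2, 4↦0, 5↦10, 6↦0, 7↦4, 8↦1, 9↦3, 10↦0]  zeros at y ∈ {4, 6, 10}
  x = 6: [0↦4, 1↦8, 2↦1, 3↦6, 4↦2, 5↦1, 6↦4, 7↦1, 8↦4, 9↦3, 10↦10]  zeros at y ∈ ∅
  x = 7: [0↦6, 1↦0, 2↦7, 3↦6, 4↦9, 5↦6, 6↦9, 7↦8, 8↦4, 9↦9, 10↦2]  zeros at y ∈ {1}
  x = 8: [0↦10, 1↦3, 2↦0, 3↦2, 4↦10, 5↦3, 6↦4, 7↦3, 8↦1, 9↦10, 10↦9]  zeros at y ∈ {2}
  x = 9: [0↦5, 1↦6, 2↦2, 3↦5, 4↦5, 5↦3, 6↦0, 7↦8, 8↦6, 9↦6, 10↦9]  zeros at y ∈ {6}
  x = 10: [0↦2, 1↦9, 2↦2, 3↦4, 4↦5, 5↦6, 6↦8, 7↦1, 8↦8, 9↦8, 10↦2]  zeros at y ∈ ∅
Collecting zeros: affine points = {(0, 2), (1, 10), (2, 5), (3, 4), (4, 5), (5, 4), (5, 6), (5, 10), (7, 1), (8, 2), (9, 6)}.
Total count |C(F_11)_aff| = 11.


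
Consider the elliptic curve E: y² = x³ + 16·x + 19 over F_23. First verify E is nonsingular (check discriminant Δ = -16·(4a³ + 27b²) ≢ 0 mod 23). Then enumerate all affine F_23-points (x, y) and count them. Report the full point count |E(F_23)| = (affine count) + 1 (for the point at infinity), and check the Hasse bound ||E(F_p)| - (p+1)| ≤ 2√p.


Affine points = {(1, 6), (1, 17), (2, 6), (2, 17), (3, 5), (3, 18), (4, 3), (4, 20), (6, 3), (6, 20), (9, 8), (9, 15), (10, 11), (10, 12), (11, 10), (11, 13), (13, 3), (13, 20), (15, 0), (16, 1), (16, 22), (17, 11), (17, 12), (19, 11), (19, 12), (20, 6), (20, 17), (21, 5), (21, 18), (22, 5), (22, 18)}; affine count = 31; |E(F_23)| = 32.

Discriminant check: Δ ∝ 4a³ + 27b² = 4·16³ + 27·19² = 4·4096 + 27·361 ≡ 3 (mod 23). Nonzero ⇒ E is nonsingular.
For each x ∈ F_23, compute rhs = x³ + 16·x + 19 mod 23, then count y ∈ F_23 with y² ≡ rhs.
  x = 0: rhs = 19, matching y values: none (0 points).
  x = 1: rhs = 13, matching y values: 6, 17 (2 points).
  x = 2: rhs = 13, matching y values: 6, 17 (2 points).
  x = 3: rhs = 2, matching y values: 5, 18 (2 points).
  x = 4: rhs = 9, matching y values: 3, 20 (2 points).
  x = 5: rhs = 17, matching y values: none (0 points).
  x = 6: rhs = 9, matching y values: 3, 20 (2 points).
  x = 7: rhs = 14, matching y values: none (0 points).
  x = 8: rhs = 15, matching y values: none (0 points).
  x = 9: rhs = 18, matching y values: 8, 15 (2 points).
  x = 10: rhs = 6, matching y values: 11, 12 (2 points).
  x = 11: rhs = 8, matching y values: 10, 13 (2 points).
  x = 12: rhs = 7, matching y values: none (0 points).
  x = 13: rhs = 9, matching y values: 3, 20 (2 points).
  x = 14: rhs = 20, matching y values: none (0 points).
  x = 15: rhs = 0, matching y values: 0 (1 points).
  x = 16: rhs = 1, matching y values: 1, 22 (2 points).
  x = 17: rhs = 6, matching y values: 11, 12 (2 points).
  x = 18: rhs = 21, matching y values: none (0 points).
  x = 19: rhs = 6, matching y values: 11, 12 (2 points).
  x = 20: rhs = 13, matching y values: 6, 17 (2 points).
  x = 21: rhs = 2, matching y values: 5, 18 (2 points).
  x = 22: rhs = 2, matching y values: 5, 18 (2 points).
Total affine count: 31.
Full point count |E(F_23)| = 31 + 1 = 32.
Hasse bound: |32 − (23+1)| = |8| = 8 ≤ 2√23 ≈ 9.5917 ✓.


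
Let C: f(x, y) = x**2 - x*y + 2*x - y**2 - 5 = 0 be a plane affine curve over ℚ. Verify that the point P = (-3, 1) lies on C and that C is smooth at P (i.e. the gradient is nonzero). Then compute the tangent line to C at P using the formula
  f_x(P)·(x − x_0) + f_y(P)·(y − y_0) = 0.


Tangent line at P: -5*x + y - 16 = 0.

Step 1: f(-3, 1) = 0, so P lies on C.
Step 2: partial derivatives
  f_x(x, y) = 2*x - y + 2, f_y(x, y) = -x - 2*y.
  f_x(P) = -5, f_y(P) = 1 (gradient nonzero, so P is smooth).
Step 3: tangent line at P: -5·(x − -3) + 1·(y − 1) = 0.
Expanding: -5*x + y - 16 = 0.


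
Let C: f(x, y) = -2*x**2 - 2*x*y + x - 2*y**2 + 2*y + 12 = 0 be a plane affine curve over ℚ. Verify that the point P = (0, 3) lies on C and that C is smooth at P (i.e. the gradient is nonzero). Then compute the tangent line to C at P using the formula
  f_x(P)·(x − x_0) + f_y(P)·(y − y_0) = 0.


Tangent line at P: -5*x - 10*y + 30 = 0.

Step 1: f(0, 3) = 0, so P lies on C.
Step 2: partial derivatives
  f_x(x, y) = -4*x - 2*y + 1, f_y(x, y) = -2*x - 4*y + 2.
  f_x(P) = -5, f_y(P) = -10 (gradient nonzero, so P is smooth).
Step 3: tangent line at P: -5·(x − 0) + -10·(y − 3) = 0.
Expanding: -5*x - 10*y + 30 = 0.


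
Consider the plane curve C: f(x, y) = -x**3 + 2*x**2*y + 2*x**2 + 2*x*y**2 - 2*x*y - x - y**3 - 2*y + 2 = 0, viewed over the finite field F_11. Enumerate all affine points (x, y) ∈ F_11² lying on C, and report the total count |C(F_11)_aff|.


Affine F_11-points: {(1, 6), (1, 9), (2, 0), (3, 7), (4, 3), (5, 3), (6, 8), (7, 5), (8, 4), (10, 3)}; count = 10.

For each of the 121 pairs (x, y) ∈ F_11², evaluate f(x, y) mod 11. Record the zeros.
  x = 0: [0↦2, 1↦10, 2↦1, 3↦2, 4↦7, 5↦10, 6↦5, 7↦8, 8↦2, 9↦3, 10↦5]  zeros at y ∈ ∅
  x = 1: [0↦2, 1↦1, 2↦9, 3↦9, 4↦6, 5↦5, 6↦0, 7↦7, 8↦9, 9↦0, 10↦7]  zeros at y ∈ {6, 9}
  x = 2: [0↦0, 1↦5, 2↦1, 3↦4, 4↦8, 5↦7, 6↦6, 7↦10, 8↦2, 9↦9, 10↦3]  zeros at y ∈ {0}
  x = 3: [0↦1, 1↦5, 2↦4, 3↦3, 4↦7, 5↦10, 6↦6, 7↦0, 8↦8, 9↦2, 10↦9]  zeros at y ∈ {7}
  x = 4: [0↦10, 1↦6, 2↦1, 3↦0, 4↦8, 5↦8, 6↦5, 7↦4, 8↦10, 9↦6, 10↦8]  zeros at y ∈ {3}
  x = 5: [0↦10, 1↦2, 2↦8, 3↦0, 4↦5, 5↦6, 6↦8, 7↦5, 8↦2, 9↦4, 10↦5]  zeros at y ∈ {3}
  x = 6: [0↦6, 1↦9, 2↦8, 3↦8, 4↦3, 5↦9, 6↦9, 7↦8, 8↦0, 9↦1, 10↦5]  zeros at y ∈ {8}
  x = 7: [0↦3, 1↦10, 2↦6, 3↦7, 4↦7, 5↦0, 6↦2, 7↦7, 8↦9, 9↦2, 10↦2]  zeros at y ∈ {5}
  x = 8: [0↦6, 1↦10, 2↦7, 3↦2, 4↦0, 5↦6, 6↦3, 7↦7, 8↦1, 9↦1, 10↦1]  zeros at y ∈ {4}
  x = 9: [0↦9, 1↦3, 2↦5, 3↦9, 4↦9, 5↦10, 6↦6, 7↦2, 8↦3, 9↦3, 10↦7]  zeros at y ∈ ∅
  x = 10: [0↦6, 1↦5, 2↦5, 3↦0, 4↦6, 5↦6, 6↦5, 7↦8, 8↦9, 9↦2, 10↦3]  zeros at y ∈ {3}
Collecting zeros: affine points = {(1, 6), (1, 9), (2, 0), (3, 7), (4, 3), (5, 3), (6, 8), (7, 5), (8, 4), (10, 3)}.
Total count |C(F_11)_aff| = 10.


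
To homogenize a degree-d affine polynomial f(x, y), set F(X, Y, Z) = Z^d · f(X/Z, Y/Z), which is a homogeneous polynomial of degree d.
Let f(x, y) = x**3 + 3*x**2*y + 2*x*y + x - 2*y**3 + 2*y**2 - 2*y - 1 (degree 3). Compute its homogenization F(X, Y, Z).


F(X, Y, Z) = X**3 + 3*X**2*Y + 2*X*Y*Z + X*Z**2 - 2*Y**3 + 2*Y**2*Z - 2*Y*Z**2 - Z**3

deg(f) = 3.
Substitute x = X/Z, y = Y/Z into f, then multiply by Z^3.
  monomial 1·x^3·y^0 ↦ 1·X^3·Y^0·Z^0.
  monomial 3·x^2·y^1 ↦ 3·X^2·Y^1·Z^0.
  monomial 2·x^1·y^1 ↦ 2·X^1·Y^1·Z^1.
  monomial 1·x^1·y^0 ↦ 1·X^1·Y^0·Z^2.
  monomial -2·x^0·y^3 ↦ -2·X^0·Y^3·Z^0.
  monomial 2·x^0·y^2 ↦ 2·X^0·Y^2·Z^1.
  monomial -2·x^0·y^1 ↦ -2·X^0·Y^1·Z^2.
  monomial -1·x^0·y^0 ↦ -1·X^0·Y^0·Z^3.
Collecting: F(X, Y, Z) = X**3 + 3*X**2*Y + 2*X*Y*Z + X*Z**2 - 2*Y**3 + 2*Y**2*Z - 2*Y*Z**2 - Z**3.


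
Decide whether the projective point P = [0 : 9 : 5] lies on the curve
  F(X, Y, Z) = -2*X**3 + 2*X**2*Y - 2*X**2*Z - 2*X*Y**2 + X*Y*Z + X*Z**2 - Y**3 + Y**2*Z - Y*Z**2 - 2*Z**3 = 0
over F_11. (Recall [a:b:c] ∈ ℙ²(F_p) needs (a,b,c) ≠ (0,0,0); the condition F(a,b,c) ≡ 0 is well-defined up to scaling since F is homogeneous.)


F(0,9,5) ≡ 4 (mod 11); P is NOT on the curve.

Evaluate F(0, 9, 5) term-by-term (mod 11).
  -2*X**3 ↦ -2·0·1·1 = 0
  2*X**2*Y ↦ 2·0·9·1 = 0
  -2*X**2*Z ↦ -2·0·1·5 = 0
  -2*X*Y**2 ↦ -2·0·81·1 = 0
  X*Y*Z ↦ 1·0·9·5 = 0
  X*Z**2 ↦ 1·0·1·25 = 0
  -Y**3 ↦ -1·1·729·1 = -729
  Y**2*Z ↦ 1·1·81·5 = 405
  -Y*Z**2 ↦ -1·1·9·25 = -225
  -2*Z**3 ↦ -2·1·1·125 = -250
Sum: F(0, 9, 5) = (0) + (0) + (0) + (0) + (0) + (0) + (-729) + (405) + (-225) + (-250) = -799.
Reducing mod 11: -799 ≡ 4 (mod 11).
Since F(a, b, c) ≡ 4 ≠ 0 (mod 11), P does NOT lie on the curve.


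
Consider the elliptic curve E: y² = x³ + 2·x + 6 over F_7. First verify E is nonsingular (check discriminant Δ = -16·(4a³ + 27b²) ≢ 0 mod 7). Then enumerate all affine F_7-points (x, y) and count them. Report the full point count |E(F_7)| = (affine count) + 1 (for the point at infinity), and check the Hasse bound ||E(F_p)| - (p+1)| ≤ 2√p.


Affine points = {(1, 3), (1, 4), (2, 2), (2, 5), (3, 2), (3, 5), (4, 1), (4, 6), (5, 1), (5, 6)}; affine count = 10; |E(F_7)| = 11.

Discriminant check: Δ ∝ 4a³ + 27b² = 4·2³ + 27·6² = 4·8 + 27·36 ≡ 3 (mod 7). Nonzero ⇒ E is nonsingular.
For each x ∈ F_7, compute rhs = x³ + 2·x + 6 mod 7, then count y ∈ F_7 with y² ≡ rhs.
  x = 0: rhs = 6, matching y values: none (0 points).
  x = 1: rhs = 2, matching y values: 3, 4 (2 points).
  x = 2: rhs = 4, matching y values: 2, 5 (2 points).
  x = 3: rhs = 4, matching y values: 2, 5 (2 points).
  x = 4: rhs = 1, matching y values: 1, 6 (2 points).
  x = 5: rhs = 1, matching y values: 1, 6 (2 points).
  x = 6: rhs = 3, matching y values: none (0 points).
Total affine count: 10.
Full point count |E(F_7)| = 10 + 1 = 11.
Hasse bound: |11 − (7+1)| = |3| = 3 ≤ 2√7 ≈ 5.2915 ✓.


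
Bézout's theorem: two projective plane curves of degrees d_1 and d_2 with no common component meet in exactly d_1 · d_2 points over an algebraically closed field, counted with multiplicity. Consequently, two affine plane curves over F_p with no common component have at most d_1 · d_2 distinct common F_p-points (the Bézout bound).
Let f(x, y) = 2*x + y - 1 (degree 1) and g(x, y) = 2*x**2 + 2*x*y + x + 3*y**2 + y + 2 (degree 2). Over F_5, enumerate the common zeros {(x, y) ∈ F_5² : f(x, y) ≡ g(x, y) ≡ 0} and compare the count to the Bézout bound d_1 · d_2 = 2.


Common zeros: {(1, 4)}; count = 1; Bézout bound = 2.

deg(f) = 1, deg(g) = 2, so Bézout bound = 2.
Scan x ∈ F_5. For each x, list the y ∈ F_5 with f(x, y) ≡ 0 and those with g(x, y) ≡ 0 (mod 5); the common zeros in that column are the intersection.
  x = 0: f ≡ 0 at y ∈ {1}; g ≡ 0 at y ∈ ∅; common: ∅.
  x = 1: f ≡ 0 at y ∈ {4}; g ≡ 0 at y ∈ {0, 4}; common: {4}.
  x = 2: f ≡ 0 at y ∈ {2}; g ≡ 0 at y ∈ {1, 4}; common: ∅.
  x = 3: f ≡ 0 at y ∈ {0}; g ≡ 0 at y ∈ ∅; common: ∅.
  x = 4: f ≡ 0 at y ∈ {3}; g ≡ 0 at y ∈ {1}; common: ∅.
Collecting: common zeros = {(1, 4)}, so the count is 1.
Comparison with the Bézout bound: 1 ≤ 2 = deg(f)·deg(g), as expected for curves with no common component (the affine F_5-count falls short of the bound because intersections may lie at infinity, over extension fields, or carry multiplicity).


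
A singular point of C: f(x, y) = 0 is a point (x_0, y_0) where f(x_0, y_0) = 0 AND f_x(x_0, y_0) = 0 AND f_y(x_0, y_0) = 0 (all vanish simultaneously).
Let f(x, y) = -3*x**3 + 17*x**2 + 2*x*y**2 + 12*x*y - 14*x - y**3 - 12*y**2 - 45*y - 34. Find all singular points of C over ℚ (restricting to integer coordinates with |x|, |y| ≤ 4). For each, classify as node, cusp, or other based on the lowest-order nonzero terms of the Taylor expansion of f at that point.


Singular points: {(2, -3)}; classification: node.

Compute partial derivatives:
  f_x = -9*x**2 + 34*x + 2*y**2 + 12*y - 14.
  f_y = 4*x*y + 12*x - 3*y**2 - 24*y - 45.
Scan x_0 ∈ {−4, ..., 4}. For each x_0, f_y(x_0, y) is a polynomial in y; find its integer roots y ∈ {−4, ..., 4}, then test f_x and f at those candidates.
  x = -4: f_y(-4, y) = -3*y**2 - 40*y - 93; vanishes at y ∈ {-3}. (-4, -3): f_x = -312 ≠ 0.
  x = -3: f_y(-3, y) = -3*y**2 - 36*y - 81; vanishes at y ∈ {-3}. (-3, -3): f_x = -215 ≠ 0.
  x = -2: f_y(-2, y) = -3*y**2 - 32*y - 69; vanishes at y ∈ {-3}. (-2, -3): f_x = -136 ≠ 0.
  x = -1: f_y(-1, y) = -3*y**2 - 28*y - 57; vanishes at y ∈ {-3}. (-1, -3): f_x = -75 ≠ 0.
  x = 0: f_y(0, y) = -3*y**2 - 24*y - 45; vanishes at y ∈ {-3}. (0, -3): f_x = -32 ≠ 0.
  x = 1: f_y(1, y) = -3*y**2 - 20*y - 33; vanishes at y ∈ {-3}. (1, -3): f_x = -7 ≠ 0.
  x = 2: f_y(2, y) = -3*y**2 - 16*y - 21; vanishes at y ∈ {-3}. (2, -3): f_x = 0, f = 0 — SINGULAR.
  x = 3: f_y(3, y) = -3*y**2 - 12*y - 9; vanishes at y ∈ {-3, -1}. (3, -3): f_x = -11 ≠ 0; (3, -1): f_x = -3 ≠ 0.
  x = 4: f_y(4, y) = -3*y**2 - 8*y + 3; vanishes at y ∈ {-3}. (4, -3): f_x = -40 ≠ 0.
Only singular point on the grid: (2, -3).
Classify: substitute x = 2 + u, y = -3 + v and expand: f = -3*u**3 - u**2 + 2*u*v**2 - v**3 + v**2.
No constant or linear terms (consistent with a singular point). Quadratic part: -u**2 + v**2. Cubic part: -3*u**3 + 2*u*v**2 - v**3.
The quadratic part v**2 - u**2 = (v − u)(v + u) splits into two distinct linear factors, so there are two distinct tangent lines y − -3 = ±(x − 2) — this is a node (ordinary double point).
Classification: node.


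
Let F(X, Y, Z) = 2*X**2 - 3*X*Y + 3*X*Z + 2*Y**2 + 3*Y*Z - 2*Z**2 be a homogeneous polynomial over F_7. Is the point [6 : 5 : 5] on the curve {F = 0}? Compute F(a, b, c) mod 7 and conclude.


F(6,5,5) ≡ 0 (mod 7); P is on the curve.

Evaluate F(6, 5, 5) term-by-term (mod 7).
  2*X**2 ↦ 2·36·1·1 = 72
  -3*X*Y ↦ -3·6·5·1 = -90
  3*X*Z ↦ 3·6·1·5 = 90
  2*Y**2 ↦ 2·1·25·1 = 50
  3*Y*Z ↦ 3·1·5·5 = 75
  -2*Z**2 ↦ -2·1·1·25 = -50
Sum: F(6, 5, 5) = (72) + (-90) + (90) + (50) + (75) + (-50) = 147.
Reducing mod 7: 147 ≡ 0 (mod 7).
Since F(a, b, c) ≡ 0 (mod 7), P lies on the curve.


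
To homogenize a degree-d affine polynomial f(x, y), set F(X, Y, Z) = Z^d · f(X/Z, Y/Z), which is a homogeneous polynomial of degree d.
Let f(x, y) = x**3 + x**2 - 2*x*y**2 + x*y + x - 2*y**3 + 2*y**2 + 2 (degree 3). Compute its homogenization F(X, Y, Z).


F(X, Y, Z) = X**3 + X**2*Z - 2*X*Y**2 + X*Y*Z + X*Z**2 - 2*Y**3 + 2*Y**2*Z + 2*Z**3

deg(f) = 3.
Substitute x = X/Z, y = Y/Z into f, then multiply by Z^3.
  monomial 1·x^3·y^0 ↦ 1·X^3·Y^0·Z^0.
  monomial 1·x^2·y^0 ↦ 1·X^2·Y^0·Z^1.
  monomial -2·x^1·y^2 ↦ -2·X^1·Y^2·Z^0.
  monomial 1·x^1·y^1 ↦ 1·X^1·Y^1·Z^1.
  monomial 1·x^1·y^0 ↦ 1·X^1·Y^0·Z^2.
  monomial -2·x^0·y^3 ↦ -2·X^0·Y^3·Z^0.
  monomial 2·x^0·y^2 ↦ 2·X^0·Y^2·Z^1.
  monomial 2·x^0·y^0 ↦ 2·X^0·Y^0·Z^3.
Collecting: F(X, Y, Z) = X**3 + X**2*Z - 2*X*Y**2 + X*Y*Z + X*Z**2 - 2*Y**3 + 2*Y**2*Z + 2*Z**3.


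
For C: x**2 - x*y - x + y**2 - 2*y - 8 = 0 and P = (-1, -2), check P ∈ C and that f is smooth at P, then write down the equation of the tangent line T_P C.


Tangent line at P: -x - 5*y - 11 = 0.

Step 1: f(-1, -2) = 0, so P lies on C.
Step 2: partial derivatives
  f_x(x, y) = 2*x - y - 1, f_y(x, y) = -x + 2*y - 2.
  f_x(P) = -1, f_y(P) = -5 (gradient nonzero, so P is smooth).
Step 3: tangent line at P: -1·(x − -1) + -5·(y − -2) = 0.
Expanding: -x - 5*y - 11 = 0.


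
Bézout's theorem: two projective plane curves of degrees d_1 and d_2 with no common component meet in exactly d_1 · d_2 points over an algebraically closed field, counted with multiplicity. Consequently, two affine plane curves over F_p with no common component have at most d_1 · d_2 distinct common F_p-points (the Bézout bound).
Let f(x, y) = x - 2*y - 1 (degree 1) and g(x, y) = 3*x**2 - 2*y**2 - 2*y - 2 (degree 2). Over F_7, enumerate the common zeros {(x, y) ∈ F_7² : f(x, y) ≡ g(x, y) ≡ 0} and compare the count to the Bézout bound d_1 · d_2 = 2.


Common zeros: {(3, 1), (4, 5)}; count = 2; Bézout bound = 2.

deg(f) = 1, deg(g) = 2, so Bézout bound = 2.
Scan x ∈ F_7. For each x, list the y ∈ F_7 with f(x, y) ≡ 0 and those with g(x, y) ≡ 0 (mod 7); the common zeros in that column are the intersection.
  x = 0: f ≡ 0 at y ∈ {3}; g ≡ 0 at y ∈ {2, 4}; common: ∅.
  x = 1: f ≡ 0 at y ∈ {0}; g ≡ 0 at y ∈ ∅; common: ∅.
  x = 2: f ≡ 0 at y ∈ {4}; g ≡ 0 at y ∈ {3}; common: ∅.
  x = 3: f ≡ 0 at y ∈ {1}; g ≡ 0 at y ∈ {1, 5}; common: {1}.
  x = 4: f ≡ 0 at y ∈ {5}; g ≡ 0 at y ∈ {1, 5}; common: {5}.
  x = 5: f ≡ 0 at y ∈ {2}; g ≡ 0 at y ∈ {3}; common: ∅.
  x = 6: f ≡ 0 at y ∈ {6}; g ≡ 0 at y ∈ ∅; common: ∅.
Collecting: common zeros = {(3, 1), (4, 5)}, so the count is 2.
Comparison with the Bézout bound: 2 ≤ 2 = deg(f)·deg(g), as expected for curves with no common component (the bound is attained).
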